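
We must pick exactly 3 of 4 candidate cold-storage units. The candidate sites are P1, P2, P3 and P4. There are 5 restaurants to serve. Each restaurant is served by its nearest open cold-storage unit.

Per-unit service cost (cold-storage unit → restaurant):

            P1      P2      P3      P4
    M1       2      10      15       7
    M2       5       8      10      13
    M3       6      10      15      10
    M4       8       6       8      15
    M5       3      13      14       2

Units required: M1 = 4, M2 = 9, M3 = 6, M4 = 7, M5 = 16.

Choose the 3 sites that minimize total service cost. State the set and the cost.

Choose P1, P2 and P4; total service cost 163.

With exactly 3 open, each restaurant uses its cheapest among the chosen.
{P1, P2, P4}: M1→P1 2·4=8, M2→P1 5·9=45, M3→P1 6·6=36, M4→P2 6·7=42, M5→P4 2·16=32. Service cost 163.
{P1, P3, P4}: service cost 177
{P1, P2, P3}: service cost 179
Among all 4 size-3 choices, {P1, P2, P4} is lowest.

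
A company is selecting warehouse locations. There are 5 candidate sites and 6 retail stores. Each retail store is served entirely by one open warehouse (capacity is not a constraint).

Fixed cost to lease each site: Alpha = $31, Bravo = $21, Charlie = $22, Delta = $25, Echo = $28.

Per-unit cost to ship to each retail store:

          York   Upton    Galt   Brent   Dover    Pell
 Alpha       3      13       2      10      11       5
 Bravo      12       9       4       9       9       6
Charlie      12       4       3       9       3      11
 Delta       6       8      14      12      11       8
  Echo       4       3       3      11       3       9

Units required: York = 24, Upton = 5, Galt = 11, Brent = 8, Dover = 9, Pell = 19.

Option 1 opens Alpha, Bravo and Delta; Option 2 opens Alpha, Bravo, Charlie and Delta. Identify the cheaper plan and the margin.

Option 2 is cheaper by 52.

Option 1: {Alpha, Bravo, Delta}: York→Alpha 3·24=72, Upton→Delta 8·5=40, Galt→Alpha 2·11=22, Brent→Bravo 9·8=72, Dover→Bravo 9·9=81, Pell→Alpha 5·19=95. Service 382; fixed 77; total 459.
Option 2: {Alpha, Bravo, Charlie, Delta}: York→Alpha 3·24=72, Upton→Charlie 4·5=20, Galt→Alpha 2·11=22, Brent→Bravo 9·8=72, Dover→Charlie 3·9=27, Pell→Alpha 5·19=95. Service 308; fixed 99; total 407.
Difference: |459 − 407| = 52.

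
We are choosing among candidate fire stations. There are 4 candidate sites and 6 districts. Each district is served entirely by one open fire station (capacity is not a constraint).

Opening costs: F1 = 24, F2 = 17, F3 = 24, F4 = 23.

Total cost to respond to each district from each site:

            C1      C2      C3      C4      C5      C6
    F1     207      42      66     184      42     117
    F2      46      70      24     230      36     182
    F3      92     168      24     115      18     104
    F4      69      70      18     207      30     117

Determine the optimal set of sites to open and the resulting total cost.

Open F1, F2 and F3; minimum total cost 414.

For any fixed open set, each district goes to its cheapest open site; total = fixed + service.
{F1, F2, F3}: C1→F2 46, C2→F1 42, C3→F2 24, C4→F3 115, C5→F3 18, C6→F3 104. Service 349; fixed 65; total 414.
{F2, F3}: service 377 + fixed 41 = 418
{F1, F2, F3, F4}: C1→F2 46, C2→F1 42, C3→F4 18, C4→F3 115, C5→F3 18, C6→F3 104. Service 343; fixed 88; total 431.
{F2}: C1→F2 46, C2→F2 70, C3→F2 24, C4→F2 230, C5→F2 36, C6→F2 182. Service 588; fixed 17; total 605.
No other subset beats 414.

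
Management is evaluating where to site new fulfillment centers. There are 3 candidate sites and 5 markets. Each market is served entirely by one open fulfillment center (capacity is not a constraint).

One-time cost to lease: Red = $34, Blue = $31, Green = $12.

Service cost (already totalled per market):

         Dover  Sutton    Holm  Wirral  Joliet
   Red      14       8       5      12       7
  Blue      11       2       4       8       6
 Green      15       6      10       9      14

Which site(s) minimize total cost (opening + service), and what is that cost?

For any fixed open set, each market goes to its cheapest open site; total = fixed + service.
{Blue}: Dover→Blue 11, Sutton→Blue 2, Holm→Blue 4, Wirral→Blue 8, Joliet→Blue 6. Service 31; fixed 31; total 62.
{Green}: Dover→Green 15, Sutton→Green 6, Holm→Green 10, Wirral→Green 9, Joliet→Green 14. Service 54; fixed 12; total 66.
{Blue, Green}: service 31 + fixed 43 = 74
{Red, Blue, Green}: Dover→Blue 11, Sutton→Blue 2, Holm→Blue 4, Wirral→Blue 8, Joliet→Blue 6. Service 31; fixed 77; total 108.
No other subset beats 62.

Open Blue only; minimum total cost 62.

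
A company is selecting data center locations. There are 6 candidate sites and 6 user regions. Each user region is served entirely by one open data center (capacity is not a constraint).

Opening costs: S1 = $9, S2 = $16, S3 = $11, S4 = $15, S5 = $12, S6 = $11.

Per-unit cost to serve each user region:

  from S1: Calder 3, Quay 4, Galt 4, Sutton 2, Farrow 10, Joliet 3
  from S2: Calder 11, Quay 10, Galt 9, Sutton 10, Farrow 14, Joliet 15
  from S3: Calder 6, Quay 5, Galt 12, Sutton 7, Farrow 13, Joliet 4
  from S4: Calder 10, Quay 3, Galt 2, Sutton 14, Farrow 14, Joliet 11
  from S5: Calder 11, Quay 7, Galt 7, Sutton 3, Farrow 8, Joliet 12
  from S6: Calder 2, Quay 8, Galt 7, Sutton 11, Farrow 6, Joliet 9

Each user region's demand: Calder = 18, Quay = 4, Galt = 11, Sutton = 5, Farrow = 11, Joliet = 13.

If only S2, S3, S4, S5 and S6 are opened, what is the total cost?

Each user region is assigned to its cheapest site among the open ones.
{S2, S3, S4, S5, S6}: Calder→S6 2·18=36, Quay→S4 3·4=12, Galt→S4 2·11=22, Sutton→S5 3·5=15, Farrow→S6 6·11=66, Joliet→S3 4·13=52. Service 203; fixed 65; total 268.

Total cost: 268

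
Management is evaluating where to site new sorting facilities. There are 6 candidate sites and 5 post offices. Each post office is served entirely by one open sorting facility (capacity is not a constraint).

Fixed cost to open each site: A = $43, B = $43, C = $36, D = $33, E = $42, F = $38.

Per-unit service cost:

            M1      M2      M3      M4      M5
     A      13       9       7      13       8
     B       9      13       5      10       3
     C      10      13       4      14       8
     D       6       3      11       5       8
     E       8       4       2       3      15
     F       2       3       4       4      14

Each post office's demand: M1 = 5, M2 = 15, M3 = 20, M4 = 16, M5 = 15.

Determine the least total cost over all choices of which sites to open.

For any fixed open set, each post office goes to its cheapest open site; total = fixed + service.
{B, E, F}: M1→F 2·5=10, M2→F 3·15=45, M3→E 2·20=40, M4→E 3·16=48, M5→B 3·15=45. Service 188; fixed 123; total 311.
{B, E}: service 233 + fixed 85 = 318
{B, F}: service 244 + fixed 81 = 325
{A, B, C, D, E, F}: service 188 + fixed 235 = 423
No other subset beats 311.

Minimum total cost: 311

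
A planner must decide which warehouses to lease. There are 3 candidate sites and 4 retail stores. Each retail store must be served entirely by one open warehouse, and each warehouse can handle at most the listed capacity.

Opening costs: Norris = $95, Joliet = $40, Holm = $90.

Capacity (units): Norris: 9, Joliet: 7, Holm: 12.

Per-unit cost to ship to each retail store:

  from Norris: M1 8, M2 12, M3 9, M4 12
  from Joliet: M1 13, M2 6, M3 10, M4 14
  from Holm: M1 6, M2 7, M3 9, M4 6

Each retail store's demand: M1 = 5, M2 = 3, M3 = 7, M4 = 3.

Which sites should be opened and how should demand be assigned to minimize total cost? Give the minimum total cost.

Open {Joliet, Holm}: M1→Holm 6·5=30, M2→Holm 7·3=21, M3→Joliet 10·7=70, M4→Holm 6·3=18.
Loads: Joliet carries 7/7, Holm carries 11/12. Service 139; fixed 130; total 269.
Next best feasible plan costs 283.

Minimum total cost: 269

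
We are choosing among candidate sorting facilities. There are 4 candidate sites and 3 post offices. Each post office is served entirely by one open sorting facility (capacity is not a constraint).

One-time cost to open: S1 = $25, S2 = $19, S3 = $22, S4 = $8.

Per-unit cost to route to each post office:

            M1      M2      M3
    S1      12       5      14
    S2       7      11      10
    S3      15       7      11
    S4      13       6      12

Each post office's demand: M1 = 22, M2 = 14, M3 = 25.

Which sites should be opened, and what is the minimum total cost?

For any fixed open set, each post office goes to its cheapest open site; total = fixed + service.
{S2, S4}: M1→S2 7·22=154, M2→S4 6·14=84, M3→S2 10·25=250. Service 488; fixed 27; total 515.
{S1, S2}: M1→S2 7·22=154, M2→S1 5·14=70, M3→S2 10·25=250. Service 474; fixed 44; total 518.
{S1, S2, S4}: service 474 + fixed 52 = 526
{S1, S2, S3, S4}: service 474 + fixed 74 = 548
No other subset beats 515.

Open S2 and S4; minimum total cost 515.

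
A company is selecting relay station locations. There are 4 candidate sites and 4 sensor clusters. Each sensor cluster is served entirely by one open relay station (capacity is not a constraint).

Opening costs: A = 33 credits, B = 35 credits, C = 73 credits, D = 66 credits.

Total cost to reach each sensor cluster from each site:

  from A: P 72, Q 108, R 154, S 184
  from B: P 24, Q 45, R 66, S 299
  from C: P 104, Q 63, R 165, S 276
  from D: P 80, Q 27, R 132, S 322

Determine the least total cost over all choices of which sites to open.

For any fixed open set, each sensor cluster goes to its cheapest open site; total = fixed + service.
{A, B}: P→B 24, Q→B 45, R→B 66, S→A 184. Service 319; fixed 68; total 387.
{A, B, D}: P→B 24, Q→D 27, R→B 66, S→A 184. Service 301; fixed 134; total 435.
{A, B, C}: service 319 + fixed 141 = 460
{A, B, C, D}: service 301 + fixed 207 = 508
(All 15 nonempty subsets were checked; A and B is lowest.)

Minimum total cost: 387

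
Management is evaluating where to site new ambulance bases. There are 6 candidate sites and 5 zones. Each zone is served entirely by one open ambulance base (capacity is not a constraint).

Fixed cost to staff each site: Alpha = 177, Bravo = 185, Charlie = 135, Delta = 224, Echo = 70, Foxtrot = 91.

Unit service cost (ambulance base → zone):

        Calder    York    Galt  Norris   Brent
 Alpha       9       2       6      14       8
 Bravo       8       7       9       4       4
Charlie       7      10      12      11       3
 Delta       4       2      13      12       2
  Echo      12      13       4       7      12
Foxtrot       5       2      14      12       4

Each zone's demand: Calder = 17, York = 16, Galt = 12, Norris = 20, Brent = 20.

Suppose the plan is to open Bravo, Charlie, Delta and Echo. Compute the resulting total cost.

Total cost: 882

Each zone is assigned to its cheapest site among the open ones.
{Bravo, Charlie, Delta, Echo}: Calder→Delta 4·17=68, York→Delta 2·16=32, Galt→Echo 4·12=48, Norris→Bravo 4·20=80, Brent→Delta 2·20=40. Service 268; fixed 614; total 882.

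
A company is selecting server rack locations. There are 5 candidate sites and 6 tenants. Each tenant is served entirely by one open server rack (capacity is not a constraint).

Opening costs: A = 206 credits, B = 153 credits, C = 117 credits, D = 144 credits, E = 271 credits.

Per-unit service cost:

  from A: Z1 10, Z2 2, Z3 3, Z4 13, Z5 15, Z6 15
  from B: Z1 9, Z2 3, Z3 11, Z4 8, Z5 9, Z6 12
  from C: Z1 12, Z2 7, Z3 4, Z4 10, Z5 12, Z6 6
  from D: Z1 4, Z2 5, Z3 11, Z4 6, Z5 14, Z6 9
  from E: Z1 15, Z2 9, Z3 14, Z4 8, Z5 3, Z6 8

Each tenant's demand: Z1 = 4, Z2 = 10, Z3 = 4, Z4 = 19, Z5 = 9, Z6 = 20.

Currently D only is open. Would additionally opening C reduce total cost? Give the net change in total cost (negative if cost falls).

Current service cost with {D}: 530.
Adding C: each tenant re-picks its cheapest; new service cost 424, saving 106.
Extra fixed cost: 117. Net change = 117 − 106 = 11.
(Totals: 674 → 685.)

No — net change +11 (cost rises by 11).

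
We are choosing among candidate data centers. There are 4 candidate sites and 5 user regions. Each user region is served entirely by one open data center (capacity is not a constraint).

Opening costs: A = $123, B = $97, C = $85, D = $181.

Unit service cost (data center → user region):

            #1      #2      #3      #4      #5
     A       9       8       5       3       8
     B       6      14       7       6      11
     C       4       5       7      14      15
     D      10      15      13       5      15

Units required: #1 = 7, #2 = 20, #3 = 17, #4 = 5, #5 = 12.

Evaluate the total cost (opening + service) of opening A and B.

Total cost: 618

Each user region is assigned to its cheapest site among the open ones.
{A, B}: #1→B 6·7=42, #2→A 8·20=160, #3→A 5·17=85, #4→A 3·5=15, #5→A 8·12=96. Service 398; fixed 220; total 618.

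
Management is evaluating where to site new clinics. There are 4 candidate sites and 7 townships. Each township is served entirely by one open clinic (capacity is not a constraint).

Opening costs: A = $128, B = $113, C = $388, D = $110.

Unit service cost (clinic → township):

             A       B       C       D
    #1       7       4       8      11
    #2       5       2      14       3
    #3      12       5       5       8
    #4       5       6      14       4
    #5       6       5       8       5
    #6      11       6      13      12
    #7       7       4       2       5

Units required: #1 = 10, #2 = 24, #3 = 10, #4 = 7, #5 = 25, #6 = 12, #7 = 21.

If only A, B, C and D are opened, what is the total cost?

Total cost: 1144

Each township is assigned to its cheapest site among the open ones.
{A, B, C, D}: #1→B 4·10=40, #2→B 2·24=48, #3→B 5·10=50, #4→D 4·7=28, #5→B 5·25=125, #6→B 6·12=72, #7→C 2·21=42. Service 405; fixed 739; total 1144.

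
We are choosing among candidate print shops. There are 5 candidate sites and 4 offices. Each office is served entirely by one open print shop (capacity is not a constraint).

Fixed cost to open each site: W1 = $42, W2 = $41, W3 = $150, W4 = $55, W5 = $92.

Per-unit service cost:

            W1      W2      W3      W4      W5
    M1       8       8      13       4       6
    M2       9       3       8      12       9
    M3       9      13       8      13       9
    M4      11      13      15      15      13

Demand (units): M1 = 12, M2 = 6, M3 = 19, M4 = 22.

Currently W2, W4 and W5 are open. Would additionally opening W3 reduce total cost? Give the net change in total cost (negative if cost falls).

No — net change +131 (cost rises by 131).

Current service cost with {W2, W4, W5}: 523.
Adding W3: each office re-picks its cheapest; new service cost 504, saving 19.
Extra fixed cost: 150. Net change = 150 − 19 = 131.
(Totals: 711 → 842.)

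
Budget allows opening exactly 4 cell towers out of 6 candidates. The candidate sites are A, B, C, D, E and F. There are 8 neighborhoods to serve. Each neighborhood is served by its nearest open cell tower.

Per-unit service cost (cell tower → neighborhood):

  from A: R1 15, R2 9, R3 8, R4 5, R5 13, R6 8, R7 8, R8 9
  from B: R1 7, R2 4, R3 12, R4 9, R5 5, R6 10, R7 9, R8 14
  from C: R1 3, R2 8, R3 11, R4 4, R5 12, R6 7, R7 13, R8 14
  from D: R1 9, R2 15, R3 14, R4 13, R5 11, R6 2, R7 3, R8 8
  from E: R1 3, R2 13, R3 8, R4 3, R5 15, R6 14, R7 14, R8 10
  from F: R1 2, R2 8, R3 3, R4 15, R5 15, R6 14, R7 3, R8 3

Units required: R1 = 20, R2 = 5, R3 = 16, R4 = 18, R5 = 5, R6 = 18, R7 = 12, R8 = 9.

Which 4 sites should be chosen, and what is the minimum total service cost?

With exactly 4 open, each neighborhood uses its cheapest among the chosen.
{B, D, E, F}: R1→F 2·20=40, R2→B 4·5=20, R3→F 3·16=48, R4→E 3·18=54, R5→B 5·5=25, R6→D 2·18=36, R7→D 3·12=36, R8→F 3·9=27. Service cost 286.
{B, C, D, F}: service cost 304
{A, B, D, F}: service cost 322
Among all 15 size-4 choices, {B, D, E, F} is lowest.

Choose B, D, E and F; total service cost 286.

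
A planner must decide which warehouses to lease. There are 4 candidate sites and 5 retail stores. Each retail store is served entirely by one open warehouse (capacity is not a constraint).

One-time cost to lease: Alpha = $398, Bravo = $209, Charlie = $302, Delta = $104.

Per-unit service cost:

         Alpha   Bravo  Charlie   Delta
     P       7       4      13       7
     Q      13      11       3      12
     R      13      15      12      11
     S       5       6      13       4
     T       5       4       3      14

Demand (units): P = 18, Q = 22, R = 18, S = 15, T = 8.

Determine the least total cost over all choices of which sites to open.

Minimum total cost: 864

For any fixed open set, each retail store goes to its cheapest open site; total = fixed + service.
{Delta}: P→Delta 7·18=126, Q→Delta 12·22=264, R→Delta 11·18=198, S→Delta 4·15=60, T→Delta 14·8=112. Service 760; fixed 104; total 864.
{Charlie, Delta}: P→Delta 7·18=126, Q→Charlie 3·22=66, R→Delta 11·18=198, S→Delta 4·15=60, T→Charlie 3·8=24. Service 474; fixed 406; total 880.
{Bravo}: service 706 + fixed 209 = 915
{Alpha, Bravo, Charlie, Delta}: service 420 + fixed 1013 = 1433
No other subset beats 864.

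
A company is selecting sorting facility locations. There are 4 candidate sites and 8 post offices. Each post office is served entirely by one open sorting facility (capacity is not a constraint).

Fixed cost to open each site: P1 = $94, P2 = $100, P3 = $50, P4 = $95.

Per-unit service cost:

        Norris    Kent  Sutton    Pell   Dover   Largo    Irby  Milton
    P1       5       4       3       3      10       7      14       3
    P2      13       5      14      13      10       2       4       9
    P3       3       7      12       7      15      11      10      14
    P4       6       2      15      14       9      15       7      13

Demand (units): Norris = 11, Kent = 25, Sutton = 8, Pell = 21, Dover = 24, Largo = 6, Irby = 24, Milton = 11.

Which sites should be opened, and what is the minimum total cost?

For any fixed open set, each post office goes to its cheapest open site; total = fixed + service.
{P1, P2}: Norris→P1 5·11=55, Kent→P1 4·25=100, Sutton→P1 3·8=24, Pell→P1 3·21=63, Dover→P1 10·24=240, Largo→P2 2·6=12, Irby→P2 4·24=96, Milton→P1 3·11=33. Service 623; fixed 194; total 817.
{P1, P2, P4}: service 549 + fixed 289 = 838
{P1, P4}: service 651 + fixed 189 = 840
{P1, P2, P3, P4}: service 527 + fixed 339 = 866
No other subset beats 817.

Open P1 and P2; minimum total cost 817.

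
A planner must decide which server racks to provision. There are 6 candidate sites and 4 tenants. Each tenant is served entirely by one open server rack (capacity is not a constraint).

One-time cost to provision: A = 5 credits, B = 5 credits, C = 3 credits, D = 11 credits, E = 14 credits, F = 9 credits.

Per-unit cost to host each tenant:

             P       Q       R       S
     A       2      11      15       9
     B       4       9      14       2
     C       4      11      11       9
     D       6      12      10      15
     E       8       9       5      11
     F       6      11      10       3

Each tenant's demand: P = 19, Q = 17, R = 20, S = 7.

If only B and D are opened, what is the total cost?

Each tenant is assigned to its cheapest site among the open ones.
{B, D}: P→B 4·19=76, Q→B 9·17=153, R→D 10·20=200, S→B 2·7=14. Service 443; fixed 16; total 459.

Total cost: 459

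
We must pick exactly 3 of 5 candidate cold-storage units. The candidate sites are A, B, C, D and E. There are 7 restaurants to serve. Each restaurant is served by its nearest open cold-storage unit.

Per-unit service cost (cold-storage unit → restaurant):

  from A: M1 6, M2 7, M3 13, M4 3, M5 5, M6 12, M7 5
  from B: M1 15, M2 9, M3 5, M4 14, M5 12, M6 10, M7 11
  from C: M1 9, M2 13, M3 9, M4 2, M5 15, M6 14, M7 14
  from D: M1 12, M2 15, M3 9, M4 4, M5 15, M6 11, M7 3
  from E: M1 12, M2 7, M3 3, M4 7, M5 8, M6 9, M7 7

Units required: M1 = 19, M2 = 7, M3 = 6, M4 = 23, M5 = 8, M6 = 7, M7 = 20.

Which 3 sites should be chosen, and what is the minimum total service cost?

With exactly 3 open, each restaurant uses its cheapest among the chosen.
{A, D, E}: M1→A 6·19=114, M2→A 7·7=49, M3→E 3·6=18, M4→A 3·23=69, M5→A 5·8=40, M6→E 9·7=63, M7→D 3·20=60. Service cost 413.
{A, C, E}: service cost 430
{A, B, D}: service cost 432
Among all 10 size-3 choices, {A, D, E} is lowest.

Choose A, D and E; total service cost 413.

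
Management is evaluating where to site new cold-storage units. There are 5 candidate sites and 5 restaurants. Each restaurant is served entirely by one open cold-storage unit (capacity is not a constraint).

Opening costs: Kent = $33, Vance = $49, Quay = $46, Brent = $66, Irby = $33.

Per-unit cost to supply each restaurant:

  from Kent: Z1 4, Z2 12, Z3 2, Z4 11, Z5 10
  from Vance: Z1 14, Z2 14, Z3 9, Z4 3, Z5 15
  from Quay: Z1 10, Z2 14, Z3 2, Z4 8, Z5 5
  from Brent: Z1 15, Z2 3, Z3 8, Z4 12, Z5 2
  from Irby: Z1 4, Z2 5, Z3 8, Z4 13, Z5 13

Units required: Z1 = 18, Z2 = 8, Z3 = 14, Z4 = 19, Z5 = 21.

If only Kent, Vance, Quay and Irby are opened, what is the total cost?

Total cost: 463

Each restaurant is assigned to its cheapest site among the open ones.
{Kent, Vance, Quay, Irby}: Z1→Kent 4·18=72, Z2→Irby 5·8=40, Z3→Kent 2·14=28, Z4→Vance 3·19=57, Z5→Quay 5·21=105. Service 302; fixed 161; total 463.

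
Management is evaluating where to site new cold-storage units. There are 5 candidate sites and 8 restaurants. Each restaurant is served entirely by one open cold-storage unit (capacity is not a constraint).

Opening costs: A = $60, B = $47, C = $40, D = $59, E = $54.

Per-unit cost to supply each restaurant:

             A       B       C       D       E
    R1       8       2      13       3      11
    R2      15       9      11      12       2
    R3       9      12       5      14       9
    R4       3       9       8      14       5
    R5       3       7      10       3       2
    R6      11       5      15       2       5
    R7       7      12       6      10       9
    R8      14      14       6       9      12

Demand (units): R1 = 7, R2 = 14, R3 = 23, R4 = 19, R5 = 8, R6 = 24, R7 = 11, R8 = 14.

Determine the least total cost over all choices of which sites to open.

For any fixed open set, each restaurant goes to its cheapest open site; total = fixed + service.
{C, D, E}: R1→D 3·7=21, R2→E 2·14=28, R3→C 5·23=115, R4→E 5·19=95, R5→E 2·8=16, R6→D 2·24=48, R7→C 6·11=66, R8→C 6·14=84. Service 473; fixed 153; total 626.
{A, C, D, E}: service 435 + fixed 213 = 648
{B, C, D, E}: R1→B 2·7=14, R2→E 2·14=28, R3→C 5·23=115, R4→E 5·19=95, R5→E 2·8=16, R6→D 2·24=48, R7→C 6·11=66, R8→C 6·14=84. Service 466; fixed 200; total 666.
{A, B, C, D, E}: R1→B 2·7=14, R2→E 2·14=28, R3→C 5·23=115, R4→A 3·19=57, R5→E 2·8=16, R6→D 2·24=48, R7→C 6·11=66, R8→C 6·14=84. Service 428; fixed 260; total 688.
No other subset beats 626.

Minimum total cost: 626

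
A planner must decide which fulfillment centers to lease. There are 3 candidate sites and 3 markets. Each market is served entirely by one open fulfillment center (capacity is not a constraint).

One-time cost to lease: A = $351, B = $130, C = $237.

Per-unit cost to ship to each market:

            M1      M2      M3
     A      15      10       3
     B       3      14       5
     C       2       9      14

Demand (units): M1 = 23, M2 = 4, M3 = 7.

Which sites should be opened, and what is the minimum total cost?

Open B only; minimum total cost 290.

For any fixed open set, each market goes to its cheapest open site; total = fixed + service.
{B}: M1→B 3·23=69, M2→B 14·4=56, M3→B 5·7=35. Service 160; fixed 130; total 290.
{C}: service 180 + fixed 237 = 417
{B, C}: service 117 + fixed 367 = 484
{A, B, C}: service 103 + fixed 718 = 821
No other subset beats 290.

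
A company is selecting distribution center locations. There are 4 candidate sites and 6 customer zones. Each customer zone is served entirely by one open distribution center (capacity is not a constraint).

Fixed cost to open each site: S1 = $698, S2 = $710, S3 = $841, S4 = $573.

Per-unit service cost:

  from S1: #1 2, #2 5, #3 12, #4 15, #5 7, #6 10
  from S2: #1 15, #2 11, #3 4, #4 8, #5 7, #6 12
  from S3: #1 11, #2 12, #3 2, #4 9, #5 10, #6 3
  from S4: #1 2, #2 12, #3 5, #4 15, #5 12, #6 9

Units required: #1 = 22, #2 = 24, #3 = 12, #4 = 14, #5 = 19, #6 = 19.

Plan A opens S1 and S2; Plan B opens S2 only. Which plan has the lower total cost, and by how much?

Plan A: {S1, S2}: #1→S1 2·22=44, #2→S1 5·24=120, #3→S2 4·12=48, #4→S2 8·14=112, #5→S1 7·19=133, #6→S1 10·19=190. Service 647; fixed 1408; total 2055.
Plan B: {S2}: #1→S2 15·22=330, #2→S2 11·24=264, #3→S2 4·12=48, #4→S2 8·14=112, #5→S2 7·19=133, #6→S2 12·19=228. Service 1115; fixed 710; total 1825.
Difference: |2055 − 1825| = 230.

Plan B is cheaper by 230.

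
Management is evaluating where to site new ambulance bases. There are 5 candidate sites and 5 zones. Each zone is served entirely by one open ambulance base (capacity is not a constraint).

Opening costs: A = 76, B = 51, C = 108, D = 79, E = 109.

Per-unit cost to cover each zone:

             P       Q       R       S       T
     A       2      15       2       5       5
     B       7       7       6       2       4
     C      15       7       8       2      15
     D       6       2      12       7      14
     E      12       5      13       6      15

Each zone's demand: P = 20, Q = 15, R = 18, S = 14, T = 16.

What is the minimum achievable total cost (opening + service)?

Minimum total cost: 400

For any fixed open set, each zone goes to its cheapest open site; total = fixed + service.
{A, B}: P→A 2·20=40, Q→B 7·15=105, R→A 2·18=36, S→B 2·14=28, T→B 4·16=64. Service 273; fixed 127; total 400.
{A, B, D}: P→A 2·20=40, Q→D 2·15=30, R→A 2·18=36, S→B 2·14=28, T→B 4·16=64. Service 198; fixed 206; total 404.
{A, D}: P→A 2·20=40, Q→D 2·15=30, R→A 2·18=36, S→A 5·14=70, T→A 5·16=80. Service 256; fixed 155; total 411.
{A, B, C, D, E}: service 198 + fixed 423 = 621
No other subset beats 400.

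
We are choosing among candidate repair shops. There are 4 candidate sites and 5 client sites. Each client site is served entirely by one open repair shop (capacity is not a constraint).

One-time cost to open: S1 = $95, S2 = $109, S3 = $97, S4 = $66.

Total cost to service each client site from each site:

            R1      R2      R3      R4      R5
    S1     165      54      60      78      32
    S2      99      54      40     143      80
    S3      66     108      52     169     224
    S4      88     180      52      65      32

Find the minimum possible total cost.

Minimum total cost: 452

For any fixed open set, each client site goes to its cheapest open site; total = fixed + service.
{S1, S4}: R1→S4 88, R2→S1 54, R3→S4 52, R4→S4 65, R5→S1 32. Service 291; fixed 161; total 452.
{S2, S4}: service 279 + fixed 175 = 454
{S1, S3}: R1→S3 66, R2→S1 54, R3→S3 52, R4→S1 78, R5→S1 32. Service 282; fixed 192; total 474.
{S1, S2, S3, S4}: service 257 + fixed 367 = 624
No other subset beats 452.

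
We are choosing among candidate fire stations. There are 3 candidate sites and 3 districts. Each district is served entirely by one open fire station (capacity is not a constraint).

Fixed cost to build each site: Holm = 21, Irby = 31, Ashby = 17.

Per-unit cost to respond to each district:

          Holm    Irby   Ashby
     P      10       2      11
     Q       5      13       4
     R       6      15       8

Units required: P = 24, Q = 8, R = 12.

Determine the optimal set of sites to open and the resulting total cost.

Open Holm and Irby; minimum total cost 212.

For any fixed open set, each district goes to its cheapest open site; total = fixed + service.
{Holm, Irby}: P→Irby 2·24=48, Q→Holm 5·8=40, R→Holm 6·12=72. Service 160; fixed 52; total 212.
{Holm, Irby, Ashby}: P→Irby 2·24=48, Q→Ashby 4·8=32, R→Holm 6·12=72. Service 152; fixed 69; total 221.
{Irby, Ashby}: P→Irby 2·24=48, Q→Ashby 4·8=32, R→Ashby 8·12=96. Service 176; fixed 48; total 224.
{Ashby}: service 392 + fixed 17 = 409
No other subset beats 212.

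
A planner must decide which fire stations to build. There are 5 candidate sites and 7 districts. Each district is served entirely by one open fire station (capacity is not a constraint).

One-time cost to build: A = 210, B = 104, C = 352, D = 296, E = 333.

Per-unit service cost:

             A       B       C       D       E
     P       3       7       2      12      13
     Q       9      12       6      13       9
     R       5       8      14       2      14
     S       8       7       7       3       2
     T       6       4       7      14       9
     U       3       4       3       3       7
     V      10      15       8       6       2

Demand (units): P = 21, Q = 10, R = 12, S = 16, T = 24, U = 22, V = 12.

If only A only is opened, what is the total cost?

Total cost: 881

Each district is assigned to its cheapest site among the open ones.
{A}: P→A 3·21=63, Q→A 9·10=90, R→A 5·12=60, S→A 8·16=128, T→A 6·24=144, U→A 3·22=66, V→A 10·12=120. Service 671; fixed 210; total 881.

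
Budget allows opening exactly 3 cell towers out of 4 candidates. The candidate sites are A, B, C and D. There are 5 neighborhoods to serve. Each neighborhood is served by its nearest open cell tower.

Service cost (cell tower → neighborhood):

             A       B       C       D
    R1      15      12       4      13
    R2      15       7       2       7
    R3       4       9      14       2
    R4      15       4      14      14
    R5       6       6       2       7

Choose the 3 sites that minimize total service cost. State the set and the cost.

With exactly 3 open, each neighborhood uses its cheapest among the chosen.
{B, C, D}: R1→C 4, R2→C 2, R3→D 2, R4→B 4, R5→C 2. Service cost 14.
{A, B, C}: service cost 16
{A, C, D}: service cost 24
Among all 4 size-3 choices, {B, C, D} is lowest.

Choose B, C and D; total service cost 14.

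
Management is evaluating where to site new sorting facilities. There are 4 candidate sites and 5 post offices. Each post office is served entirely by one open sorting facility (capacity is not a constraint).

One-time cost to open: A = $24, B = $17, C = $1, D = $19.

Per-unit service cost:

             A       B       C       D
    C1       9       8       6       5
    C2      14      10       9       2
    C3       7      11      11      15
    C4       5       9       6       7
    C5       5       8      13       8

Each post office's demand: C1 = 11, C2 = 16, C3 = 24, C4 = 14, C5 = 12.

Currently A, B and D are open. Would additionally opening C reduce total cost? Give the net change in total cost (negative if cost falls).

Current service cost with {A, B, D}: 385.
Adding C: each post office re-picks its cheapest; new service cost 385, saving 0.
Extra fixed cost: 1. Net change = 1 − 0 = 1.
(Totals: 445 → 446.)

No — net change +1 (cost rises by 1).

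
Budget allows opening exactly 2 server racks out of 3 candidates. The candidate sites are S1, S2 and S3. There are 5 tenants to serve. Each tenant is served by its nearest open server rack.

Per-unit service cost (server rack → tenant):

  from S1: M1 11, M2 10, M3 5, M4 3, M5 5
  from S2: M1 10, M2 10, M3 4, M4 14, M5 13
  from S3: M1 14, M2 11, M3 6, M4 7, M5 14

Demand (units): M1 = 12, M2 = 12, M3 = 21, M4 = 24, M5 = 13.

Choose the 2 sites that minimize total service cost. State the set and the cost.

Choose S1 and S2; total service cost 461.

With exactly 2 open, each tenant uses its cheapest among the chosen.
{S1, S2}: M1→S2 10·12=120, M2→S1 10·12=120, M3→S2 4·21=84, M4→S1 3·24=72, M5→S1 5·13=65. Service cost 461.
{S1, S3}: service cost 494
{S2, S3}: service cost 661
Among all 3 size-2 choices, {S1, S2} is lowest.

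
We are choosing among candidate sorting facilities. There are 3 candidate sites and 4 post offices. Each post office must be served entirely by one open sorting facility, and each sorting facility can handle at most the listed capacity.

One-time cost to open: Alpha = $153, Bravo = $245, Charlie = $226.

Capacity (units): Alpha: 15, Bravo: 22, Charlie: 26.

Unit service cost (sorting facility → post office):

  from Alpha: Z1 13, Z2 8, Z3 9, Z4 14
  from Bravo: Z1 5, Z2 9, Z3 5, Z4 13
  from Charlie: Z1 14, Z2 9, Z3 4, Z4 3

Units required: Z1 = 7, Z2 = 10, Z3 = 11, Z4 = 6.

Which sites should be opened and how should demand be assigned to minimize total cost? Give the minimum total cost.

Open {Alpha, Charlie}: Z1→Charlie 14·7=98, Z2→Alpha 8·10=80, Z3→Charlie 4·11=44, Z4→Charlie 3·6=18.
Loads: Alpha carries 10/15, Charlie carries 24/26. Service 240; fixed 379; total 619.
Next best feasible plan costs 658.

Minimum total cost: 619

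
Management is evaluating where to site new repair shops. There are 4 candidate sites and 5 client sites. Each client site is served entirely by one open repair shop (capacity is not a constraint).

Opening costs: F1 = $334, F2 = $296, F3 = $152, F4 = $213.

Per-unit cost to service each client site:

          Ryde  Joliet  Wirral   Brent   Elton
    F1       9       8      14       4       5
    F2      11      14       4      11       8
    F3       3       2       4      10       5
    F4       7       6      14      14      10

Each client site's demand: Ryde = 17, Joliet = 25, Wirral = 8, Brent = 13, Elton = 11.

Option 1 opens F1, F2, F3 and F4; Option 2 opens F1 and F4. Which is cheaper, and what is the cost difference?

Option 1: {F1, F2, F3, F4}: Ryde→F3 3·17=51, Joliet→F3 2·25=50, Wirral→F2 4·8=32, Brent→F1 4·13=52, Elton→F1 5·11=55. Service 240; fixed 995; total 1235.
Option 2: {F1, F4}: Ryde→F4 7·17=119, Joliet→F4 6·25=150, Wirral→F1 14·8=112, Brent→F1 4·13=52, Elton→F1 5·11=55. Service 488; fixed 547; total 1035.
Difference: |1235 − 1035| = 200.

Option 2 is cheaper by 200.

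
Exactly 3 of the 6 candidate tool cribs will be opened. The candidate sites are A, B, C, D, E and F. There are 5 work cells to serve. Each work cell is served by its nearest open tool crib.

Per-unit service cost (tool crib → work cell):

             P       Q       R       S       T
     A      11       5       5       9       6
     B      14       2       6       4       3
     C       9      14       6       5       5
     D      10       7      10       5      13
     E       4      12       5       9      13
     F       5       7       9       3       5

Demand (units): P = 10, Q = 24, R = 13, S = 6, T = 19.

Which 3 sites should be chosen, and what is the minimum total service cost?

With exactly 3 open, each work cell uses its cheapest among the chosen.
{B, E, F}: P→E 4·10=40, Q→B 2·24=48, R→E 5·13=65, S→F 3·6=18, T→B 3·19=57. Service cost 228.
{A, B, E}: service cost 234
{B, C, E}: service cost 234
Among all 20 size-3 choices, {B, E, F} is lowest.

Choose B, E and F; total service cost 228.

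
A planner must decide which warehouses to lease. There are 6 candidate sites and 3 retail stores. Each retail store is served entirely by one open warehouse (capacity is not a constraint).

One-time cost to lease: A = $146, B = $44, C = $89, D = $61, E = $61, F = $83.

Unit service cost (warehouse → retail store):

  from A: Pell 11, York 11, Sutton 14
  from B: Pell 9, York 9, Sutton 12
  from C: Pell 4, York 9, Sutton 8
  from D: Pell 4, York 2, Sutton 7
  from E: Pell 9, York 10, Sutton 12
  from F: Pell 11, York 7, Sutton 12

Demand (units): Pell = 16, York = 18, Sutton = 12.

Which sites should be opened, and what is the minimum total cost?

For any fixed open set, each retail store goes to its cheapest open site; total = fixed + service.
{D}: Pell→D 4·16=64, York→D 2·18=36, Sutton→D 7·12=84. Service 184; fixed 61; total 245.
{B, D}: service 184 + fixed 105 = 289
{D, E}: Pell→D 4·16=64, York→D 2·18=36, Sutton→D 7·12=84. Service 184; fixed 122; total 306.
{A, B, C, D, E, F}: service 184 + fixed 484 = 668
No other subset beats 245.

Open D only; minimum total cost 245.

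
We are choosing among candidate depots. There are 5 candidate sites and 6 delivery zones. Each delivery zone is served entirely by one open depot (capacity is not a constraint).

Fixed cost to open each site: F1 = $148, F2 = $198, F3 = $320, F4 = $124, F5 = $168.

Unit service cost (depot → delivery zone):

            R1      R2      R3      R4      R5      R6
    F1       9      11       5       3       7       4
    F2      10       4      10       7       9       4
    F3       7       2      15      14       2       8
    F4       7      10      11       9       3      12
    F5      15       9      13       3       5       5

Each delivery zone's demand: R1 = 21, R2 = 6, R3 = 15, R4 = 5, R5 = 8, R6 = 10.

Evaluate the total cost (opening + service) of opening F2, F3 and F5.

Total cost: 1066

Each delivery zone is assigned to its cheapest site among the open ones.
{F2, F3, F5}: R1→F3 7·21=147, R2→F3 2·6=12, R3→F2 10·15=150, R4→F5 3·5=15, R5→F3 2·8=16, R6→F2 4·10=40. Service 380; fixed 686; total 1066.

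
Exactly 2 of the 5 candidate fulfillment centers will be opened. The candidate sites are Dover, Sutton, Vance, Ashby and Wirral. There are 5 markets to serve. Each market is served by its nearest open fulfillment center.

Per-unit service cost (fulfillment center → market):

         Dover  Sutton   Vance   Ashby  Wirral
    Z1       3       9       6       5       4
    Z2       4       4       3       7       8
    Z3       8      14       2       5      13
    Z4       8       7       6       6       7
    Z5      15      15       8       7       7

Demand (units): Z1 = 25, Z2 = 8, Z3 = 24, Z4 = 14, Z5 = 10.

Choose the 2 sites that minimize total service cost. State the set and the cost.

With exactly 2 open, each market uses its cheapest among the chosen.
{Dover, Vance}: Z1→Dover 3·25=75, Z2→Vance 3·8=24, Z3→Vance 2·24=48, Z4→Vance 6·14=84, Z5→Vance 8·10=80. Service cost 311.
{Vance, Wirral}: service cost 326
{Vance, Ashby}: service cost 351
Among all 10 size-2 choices, {Dover, Vance} is lowest.

Choose Dover and Vance; total service cost 311.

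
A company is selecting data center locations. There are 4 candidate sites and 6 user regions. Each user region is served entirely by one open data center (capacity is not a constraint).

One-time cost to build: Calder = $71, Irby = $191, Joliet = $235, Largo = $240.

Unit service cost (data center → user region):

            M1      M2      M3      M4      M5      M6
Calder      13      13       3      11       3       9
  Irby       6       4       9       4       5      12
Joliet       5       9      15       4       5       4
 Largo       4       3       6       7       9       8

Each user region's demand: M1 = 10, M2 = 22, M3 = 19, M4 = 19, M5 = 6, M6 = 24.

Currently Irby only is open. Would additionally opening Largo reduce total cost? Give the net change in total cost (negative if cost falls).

Current service cost with {Irby}: 713.
Adding Largo: each user region re-picks its cheapest; new service cost 518, saving 195.
Extra fixed cost: 240. Net change = 240 − 195 = 45.
(Totals: 904 → 949.)

No — net change +45 (cost rises by 45).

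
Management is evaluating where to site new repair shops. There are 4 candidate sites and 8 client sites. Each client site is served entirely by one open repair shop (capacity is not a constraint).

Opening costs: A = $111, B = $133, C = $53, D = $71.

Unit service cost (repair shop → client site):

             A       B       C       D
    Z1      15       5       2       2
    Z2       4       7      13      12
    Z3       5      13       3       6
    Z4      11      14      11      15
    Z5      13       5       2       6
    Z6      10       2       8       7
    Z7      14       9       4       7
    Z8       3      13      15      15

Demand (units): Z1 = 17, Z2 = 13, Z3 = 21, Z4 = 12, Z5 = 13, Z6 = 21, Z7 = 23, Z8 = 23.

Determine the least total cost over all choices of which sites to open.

For any fixed open set, each client site goes to its cheapest open site; total = fixed + service.
{A, C}: Z1→C 2·17=34, Z2→A 4·13=52, Z3→C 3·21=63, Z4→A 11·12=132, Z5→C 2·13=26, Z6→C 8·21=168, Z7→C 4·23=92, Z8→A 3·23=69. Service 636; fixed 164; total 800.
{A, B, C}: service 510 + fixed 297 = 807
{A, C, D}: service 615 + fixed 235 = 850
{A, B, C, D}: service 510 + fixed 368 = 878
No other subset beats 800.

Minimum total cost: 800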